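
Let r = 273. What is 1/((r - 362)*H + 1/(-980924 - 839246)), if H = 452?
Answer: -1820170/73221798761 ≈ -2.4858e-5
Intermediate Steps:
1/((r - 362)*H + 1/(-980924 - 839246)) = 1/((273 - 362)*452 + 1/(-980924 - 839246)) = 1/(-89*452 + 1/(-1820170)) = 1/(-40228 - 1/1820170) = 1/(-73221798761/1820170) = -1820170/73221798761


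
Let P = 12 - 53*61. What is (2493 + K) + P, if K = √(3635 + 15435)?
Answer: -728 + √19070 ≈ -589.91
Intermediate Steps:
P = -3221 (P = 12 - 3233 = -3221)
K = √19070 ≈ 138.09
(2493 + K) + P = (2493 + √19070) - 3221 = -728 + √19070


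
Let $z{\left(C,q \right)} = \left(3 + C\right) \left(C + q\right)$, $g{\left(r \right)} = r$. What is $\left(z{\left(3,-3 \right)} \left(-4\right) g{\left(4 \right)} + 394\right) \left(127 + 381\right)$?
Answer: $200152$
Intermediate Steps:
$\left(z{\left(3,-3 \right)} \left(-4\right) g{\left(4 \right)} + 394\right) \left(127 + 381\right) = \left(\left(3^{2} + 3 \cdot 3 + 3 \left(-3\right) + 3 \left(-3\right)\right) \left(-4\right) 4 + 394\right) \left(127 + 381\right) = \left(\left(9 + 9 - 9 - 9\right) \left(-4\right) 4 + 394\right) 508 = \left(0 \left(-4\right) 4 + 394\right) 508 = \left(0 \cdot 4 + 394\right) 508 = \left(0 + 394\right) 508 = 394 \cdot 508 = 200152$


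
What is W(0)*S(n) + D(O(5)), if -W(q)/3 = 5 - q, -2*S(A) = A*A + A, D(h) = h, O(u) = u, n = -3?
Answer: 50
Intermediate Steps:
S(A) = -A/2 - A**2/2 (S(A) = -(A*A + A)/2 = -(A**2 + A)/2 = -(A + A**2)/2 = -A/2 - A**2/2)
W(q) = -15 + 3*q (W(q) = -3*(5 - q) = -15 + 3*q)
W(0)*S(n) + D(O(5)) = (-15 + 3*0)*(-1/2*(-3)*(1 - 3)) + 5 = (-15 + 0)*(-1/2*(-3)*(-2)) + 5 = -15*(-3) + 5 = 45 + 5 = 50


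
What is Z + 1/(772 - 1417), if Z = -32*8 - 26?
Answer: -181891/645 ≈ -282.00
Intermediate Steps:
Z = -282 (Z = -256 - 26 = -282)
Z + 1/(772 - 1417) = -282 + 1/(772 - 1417) = -282 + 1/(-645) = -282 - 1/645 = -181891/645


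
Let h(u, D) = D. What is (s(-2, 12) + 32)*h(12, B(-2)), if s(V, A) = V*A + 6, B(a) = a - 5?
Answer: -98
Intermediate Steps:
B(a) = -5 + a
s(V, A) = 6 + A*V (s(V, A) = A*V + 6 = 6 + A*V)
(s(-2, 12) + 32)*h(12, B(-2)) = ((6 + 12*(-2)) + 32)*(-5 - 2) = ((6 - 24) + 32)*(-7) = (-18 + 32)*(-7) = 14*(-7) = -98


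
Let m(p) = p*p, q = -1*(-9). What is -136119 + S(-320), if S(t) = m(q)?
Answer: -136038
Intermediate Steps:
q = 9
m(p) = p**2
S(t) = 81 (S(t) = 9**2 = 81)
-136119 + S(-320) = -136119 + 81 = -136038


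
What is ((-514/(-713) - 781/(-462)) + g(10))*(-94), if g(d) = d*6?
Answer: -87841637/14973 ≈ -5866.7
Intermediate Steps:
g(d) = 6*d
((-514/(-713) - 781/(-462)) + g(10))*(-94) = ((-514/(-713) - 781/(-462)) + 6*10)*(-94) = ((-514*(-1/713) - 781*(-1/462)) + 60)*(-94) = ((514/713 + 71/42) + 60)*(-94) = (72211/29946 + 60)*(-94) = (1868971/29946)*(-94) = -87841637/14973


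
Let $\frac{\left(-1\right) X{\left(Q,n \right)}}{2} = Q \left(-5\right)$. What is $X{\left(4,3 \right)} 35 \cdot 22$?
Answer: $30800$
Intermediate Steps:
$X{\left(Q,n \right)} = 10 Q$ ($X{\left(Q,n \right)} = - 2 Q \left(-5\right) = - 2 \left(- 5 Q\right) = 10 Q$)
$X{\left(4,3 \right)} 35 \cdot 22 = 10 \cdot 4 \cdot 35 \cdot 22 = 40 \cdot 35 \cdot 22 = 1400 \cdot 22 = 30800$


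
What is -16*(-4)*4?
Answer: 256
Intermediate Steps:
-16*(-4)*4 = 64*4 = 256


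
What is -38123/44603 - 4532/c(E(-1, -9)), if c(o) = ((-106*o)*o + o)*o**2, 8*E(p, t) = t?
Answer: 30816658337/1203076719 ≈ 25.615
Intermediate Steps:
E(p, t) = t/8
c(o) = o**2*(o - 106*o**2) (c(o) = (-106*o**2 + o)*o**2 = (o - 106*o**2)*o**2 = o**2*(o - 106*o**2))
-38123/44603 - 4532/c(E(-1, -9)) = -38123/44603 - 4532*(-512/(729*(1 - 53*(-9)/4))) = -38123*1/44603 - 4532*(-512/(729*(1 - 106*(-9/8)))) = -38123/44603 - 4532*(-512/(729*(1 + 477/4))) = -38123/44603 - 4532/((-729/512*481/4)) = -38123/44603 - 4532/(-350649/2048) = -38123/44603 - 4532*(-2048/350649) = -38123/44603 + 9281536/350649 = 30816658337/1203076719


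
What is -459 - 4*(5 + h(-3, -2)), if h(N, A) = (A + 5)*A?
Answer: -455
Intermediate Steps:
h(N, A) = A*(5 + A) (h(N, A) = (5 + A)*A = A*(5 + A))
-459 - 4*(5 + h(-3, -2)) = -459 - 4*(5 - 2*(5 - 2)) = -459 - 4*(5 - 2*3) = -459 - 4*(5 - 6) = -459 - 4*(-1) = -459 + 4 = -455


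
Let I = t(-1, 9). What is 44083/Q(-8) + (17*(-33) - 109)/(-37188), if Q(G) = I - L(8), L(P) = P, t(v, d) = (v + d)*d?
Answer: 409850371/595008 ≈ 688.81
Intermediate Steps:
t(v, d) = d*(d + v) (t(v, d) = (d + v)*d = d*(d + v))
I = 72 (I = 9*(9 - 1) = 9*8 = 72)
Q(G) = 64 (Q(G) = 72 - 1*8 = 72 - 8 = 64)
44083/Q(-8) + (17*(-33) - 109)/(-37188) = 44083/64 + (17*(-33) - 109)/(-37188) = 44083*(1/64) + (-561 - 109)*(-1/37188) = 44083/64 - 670*(-1/37188) = 44083/64 + 335/18594 = 409850371/595008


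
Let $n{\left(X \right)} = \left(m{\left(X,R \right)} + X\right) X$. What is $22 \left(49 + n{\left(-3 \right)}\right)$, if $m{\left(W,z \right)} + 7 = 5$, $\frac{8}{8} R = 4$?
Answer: $1408$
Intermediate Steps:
$R = 4$
$m{\left(W,z \right)} = -2$ ($m{\left(W,z \right)} = -7 + 5 = -2$)
$n{\left(X \right)} = X \left(-2 + X\right)$ ($n{\left(X \right)} = \left(-2 + X\right) X = X \left(-2 + X\right)$)
$22 \left(49 + n{\left(-3 \right)}\right) = 22 \left(49 - 3 \left(-2 - 3\right)\right) = 22 \left(49 - -15\right) = 22 \left(49 + 15\right) = 22 \cdot 64 = 1408$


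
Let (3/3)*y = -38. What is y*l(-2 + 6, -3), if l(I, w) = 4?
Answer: -152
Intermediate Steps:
y = -38
y*l(-2 + 6, -3) = -38*4 = -152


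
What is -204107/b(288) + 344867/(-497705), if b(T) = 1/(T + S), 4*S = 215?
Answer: -138866798132113/1990820 ≈ -6.9754e+7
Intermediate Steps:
S = 215/4 (S = (¼)*215 = 215/4 ≈ 53.750)
b(T) = 1/(215/4 + T) (b(T) = 1/(T + 215/4) = 1/(215/4 + T))
-204107/b(288) + 344867/(-497705) = -204107/(4/(215 + 4*288)) + 344867/(-497705) = -204107/(4/(215 + 1152)) + 344867*(-1/497705) = -204107/(4/1367) - 344867/497705 = -204107/(4*(1/1367)) - 344867/497705 = -204107/4/1367 - 344867/497705 = -204107*1367/4 - 344867/497705 = -279014269/4 - 344867/497705 = -138866798132113/1990820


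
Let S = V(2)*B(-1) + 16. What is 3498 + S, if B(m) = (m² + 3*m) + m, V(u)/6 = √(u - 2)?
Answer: 3514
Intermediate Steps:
V(u) = 6*√(-2 + u) (V(u) = 6*√(u - 2) = 6*√(-2 + u))
B(m) = m² + 4*m
S = 16 (S = (6*√(-2 + 2))*(-(4 - 1)) + 16 = (6*√0)*(-1*3) + 16 = (6*0)*(-3) + 16 = 0*(-3) + 16 = 0 + 16 = 16)
3498 + S = 3498 + 16 = 3514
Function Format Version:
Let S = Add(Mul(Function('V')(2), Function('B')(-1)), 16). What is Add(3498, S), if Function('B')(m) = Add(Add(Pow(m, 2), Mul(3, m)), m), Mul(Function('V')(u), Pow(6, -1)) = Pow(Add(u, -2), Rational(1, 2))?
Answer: 3514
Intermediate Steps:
Function('V')(u) = Mul(6, Pow(Add(-2, u), Rational(1, 2))) (Function('V')(u) = Mul(6, Pow(Add(u, -2), Rational(1, 2))) = Mul(6, Pow(Add(-2, u), Rational(1, 2))))
Function('B')(m) = Add(Pow(m, 2), Mul(4, m))
S = 16 (S = Add(Mul(Mul(6, Pow(Add(-2, 2), Rational(1, 2))), Mul(-1, Add(4, -1))), 16) = Add(Mul(Mul(6, Pow(0, Rational(1, 2))), Mul(-1, 3)), 16) = Add(Mul(Mul(6, 0), -3), 16) = Add(Mul(0, -3), 16) = Add(0, 16) = 16)
Add(3498, S) = Add(3498, 16) = 3514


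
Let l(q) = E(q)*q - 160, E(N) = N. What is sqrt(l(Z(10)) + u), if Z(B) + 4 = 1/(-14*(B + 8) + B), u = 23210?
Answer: sqrt(1350839161)/242 ≈ 151.88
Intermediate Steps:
Z(B) = -4 + 1/(-112 - 13*B) (Z(B) = -4 + 1/(-14*(B + 8) + B) = -4 + 1/(-14*(8 + B) + B) = -4 + 1/((-112 - 14*B) + B) = -4 + 1/(-112 - 13*B))
l(q) = -160 + q**2 (l(q) = q*q - 160 = q**2 - 160 = -160 + q**2)
sqrt(l(Z(10)) + u) = sqrt((-160 + ((-449 - 52*10)/(112 + 13*10))**2) + 23210) = sqrt((-160 + ((-449 - 520)/(112 + 130))**2) + 23210) = sqrt((-160 + (-969/242)**2) + 23210) = sqrt((-160 + 938961/58564) + 23210) = sqrt(-8431279/58564 + 23210) = sqrt(1350839161/58564) = sqrt(1350839161)/242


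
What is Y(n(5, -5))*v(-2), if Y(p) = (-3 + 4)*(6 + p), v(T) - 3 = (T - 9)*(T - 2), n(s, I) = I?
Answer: 47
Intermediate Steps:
v(T) = 3 + (-9 + T)*(-2 + T) (v(T) = 3 + (T - 9)*(T - 2) = 3 + (-9 + T)*(-2 + T))
Y(p) = 6 + p (Y(p) = 1*(6 + p) = 6 + p)
Y(n(5, -5))*v(-2) = (6 - 5)*(21 + (-2)² - 11*(-2)) = 1*(21 + 4 + 22) = 1*47 = 47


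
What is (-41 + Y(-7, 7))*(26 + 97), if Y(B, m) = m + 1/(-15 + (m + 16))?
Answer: -33333/8 ≈ -4166.6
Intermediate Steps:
Y(B, m) = m + 1/(1 + m) (Y(B, m) = m + 1/(-15 + (16 + m)) = m + 1/(1 + m))
(-41 + Y(-7, 7))*(26 + 97) = (-41 + (1 + 7 + 7**2)/(1 + 7))*(26 + 97) = (-41 + (1 + 7 + 49)/8)*123 = (-41 + (1/8)*57)*123 = (-41 + 57/8)*123 = -271/8*123 = -33333/8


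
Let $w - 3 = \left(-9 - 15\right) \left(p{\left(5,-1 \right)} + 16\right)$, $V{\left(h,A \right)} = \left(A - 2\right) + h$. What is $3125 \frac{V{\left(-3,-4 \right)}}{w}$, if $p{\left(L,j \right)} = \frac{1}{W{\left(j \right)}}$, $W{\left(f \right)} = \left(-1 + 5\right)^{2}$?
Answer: $\frac{1250}{17} \approx 73.529$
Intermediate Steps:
$W{\left(f \right)} = 16$ ($W{\left(f \right)} = 4^{2} = 16$)
$p{\left(L,j \right)} = \frac{1}{16}$
$V{\left(h,A \right)} = -2 + A + h$ ($V{\left(h,A \right)} = \left(-2 + A\right) + h = -2 + A + h$)
$w = - \frac{765}{2}$ ($w = 3 + \left(-9 - 15\right) \left(\frac{1}{16} + 16\right) = 3 - \frac{771}{2} = - \frac{765}{2} \approx -382.5$)
$3125 \frac{V{\left(-3,-4 \right)}}{w} = 3125 \frac{-2 - 4 - 3}{- \frac{765}{2}} = 3125 \left(\left(-9\right) \left(- \frac{2}{765}\right)\right) = 3125 \cdot \frac{2}{85} = \frac{1250}{17}$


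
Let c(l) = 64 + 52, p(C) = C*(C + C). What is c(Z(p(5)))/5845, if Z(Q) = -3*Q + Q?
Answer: 116/5845 ≈ 0.019846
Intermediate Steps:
p(C) = 2*C**2 (p(C) = C*(2*C) = 2*C**2)
Z(Q) = -2*Q
c(l) = 116
c(Z(p(5)))/5845 = 116/5845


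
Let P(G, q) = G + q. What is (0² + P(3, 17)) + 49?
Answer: 69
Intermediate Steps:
(0² + P(3, 17)) + 49 = (0² + (3 + 17)) + 49 = (0 + 20) + 49 = 20 + 49 = 69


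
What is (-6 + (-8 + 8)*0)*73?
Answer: -438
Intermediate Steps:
(-6 + (-8 + 8)*0)*73 = (-6 + 0*0)*73 = (-6 + 0)*73 = -6*73 = -438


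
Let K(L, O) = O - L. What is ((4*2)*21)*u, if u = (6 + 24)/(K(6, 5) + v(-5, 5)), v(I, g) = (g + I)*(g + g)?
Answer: -5040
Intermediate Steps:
v(I, g) = 2*g*(I + g) (v(I, g) = (I + g)*(2*g) = 2*g*(I + g))
u = -30 (u = (6 + 24)/((5 - 1*6) + 2*5*(-5 + 5)) = 30/((5 - 6) + 2*5*0) = 30/(-1 + 0) = 30/(-1) = 30*(-1) = -30)
((4*2)*21)*u = ((4*2)*21)*(-30) = (8*21)*(-30) = 168*(-30) = -5040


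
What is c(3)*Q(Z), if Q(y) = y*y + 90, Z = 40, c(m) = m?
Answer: 5070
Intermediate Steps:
Q(y) = 90 + y² (Q(y) = y² + 90 = 90 + y²)
c(3)*Q(Z) = 3*(90 + 40²) = 3*(90 + 1600) = 3*1690 = 5070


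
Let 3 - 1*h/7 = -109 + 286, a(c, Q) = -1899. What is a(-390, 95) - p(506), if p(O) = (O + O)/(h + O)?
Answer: -337769/178 ≈ -1897.6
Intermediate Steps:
h = -1218 (h = 21 - 7*(-109 + 286) = 21 - 7*177 = 21 - 1239 = -1218)
p(O) = 2*O/(-1218 + O) (p(O) = (O + O)/(-1218 + O) = (2*O)/(-1218 + O) = 2*O/(-1218 + O))
a(-390, 95) - p(506) = -1899 - 2*506/(-1218 + 506) = -1899 - 2*506/(-712) = -1899 - 2*506*(-1)/712 = -1899 - 1*(-253/178) = -1899 + 253/178 = -337769/178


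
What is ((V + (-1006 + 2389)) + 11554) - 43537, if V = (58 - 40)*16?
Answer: -30312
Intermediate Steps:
V = 288 (V = 18*16 = 288)
((V + (-1006 + 2389)) + 11554) - 43537 = ((288 + (-1006 + 2389)) + 11554) - 43537 = ((288 + 1383) + 11554) - 43537 = (1671 + 11554) - 43537 = 13225 - 43537 = -30312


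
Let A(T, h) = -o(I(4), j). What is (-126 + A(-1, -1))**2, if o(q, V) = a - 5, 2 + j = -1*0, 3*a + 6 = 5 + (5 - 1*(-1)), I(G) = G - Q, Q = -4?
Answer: 135424/9 ≈ 15047.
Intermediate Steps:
I(G) = 4 + G (I(G) = G - 1*(-4) = G + 4 = 4 + G)
a = 5/3 (a = -2 + (5 + (5 - 1*(-1)))/3 = -2 + (5 + (5 + 1))/3 = -2 + (5 + 6)/3 = -2 + (1/3)*11 = -2 + 11/3 = 5/3 ≈ 1.6667)
j = -2 (j = -2 - 1*0 = -2 + 0 = -2)
o(q, V) = -10/3 (o(q, V) = 5/3 - 5 = -10/3)
A(T, h) = 10/3 (A(T, h) = -1*(-10/3) = 10/3)
(-126 + A(-1, -1))**2 = (-126 + 10/3)**2 = (-368/3)**2 = 135424/9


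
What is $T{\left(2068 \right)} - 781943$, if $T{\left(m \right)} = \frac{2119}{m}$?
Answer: $- \frac{1617056005}{2068} \approx -7.8194 \cdot 10^{5}$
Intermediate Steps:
$T{\left(2068 \right)} - 781943 = \frac{2119}{2068} - 781943 = - \frac{1617056005}{2068}$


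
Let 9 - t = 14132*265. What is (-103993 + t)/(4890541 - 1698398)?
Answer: -3848964/3192143 ≈ -1.2058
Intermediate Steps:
t = -3744971 (t = 9 - 14132*265 = 9 - 1*3744980 = 9 - 3744980 = -3744971)
(-103993 + t)/(4890541 - 1698398) = (-103993 - 3744971)/(4890541 - 1698398) = -3848964/3192143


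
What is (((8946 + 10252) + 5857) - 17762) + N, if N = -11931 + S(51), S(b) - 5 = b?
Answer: -4582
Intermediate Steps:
S(b) = 5 + b
N = -11875 (N = -11931 + (5 + 51) = -11931 + 56 = -11875)
(((8946 + 10252) + 5857) - 17762) + N = (((8946 + 10252) + 5857) - 17762) - 11875 = ((19198 + 5857) - 17762) - 11875 = (25055 - 17762) - 11875 = 7293 - 11875 = -4582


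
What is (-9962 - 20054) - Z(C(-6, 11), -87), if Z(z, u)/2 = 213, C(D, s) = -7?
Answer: -30442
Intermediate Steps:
Z(z, u) = 426 (Z(z, u) = 2*213 = 426)
(-9962 - 20054) - Z(C(-6, 11), -87) = (-9962 - 20054) - 1*426 = -30016 - 426 = -30442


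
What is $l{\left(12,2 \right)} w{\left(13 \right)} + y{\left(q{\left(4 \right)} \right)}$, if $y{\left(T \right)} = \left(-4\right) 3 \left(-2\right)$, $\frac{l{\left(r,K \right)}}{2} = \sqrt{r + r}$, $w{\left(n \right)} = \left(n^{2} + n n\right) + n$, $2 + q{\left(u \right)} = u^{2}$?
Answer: $24 + 1404 \sqrt{6} \approx 3463.1$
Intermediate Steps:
$q{\left(u \right)} = -2 + u^{2}$
$w{\left(n \right)} = n + 2 n^{2}$ ($w{\left(n \right)} = \left(n^{2} + n^{2}\right) + n = 2 n^{2} + n = n + 2 n^{2}$)
$l{\left(r,K \right)} = 2 \sqrt{2} \sqrt{r}$ ($l{\left(r,K \right)} = 2 \sqrt{r + r} = 2 \sqrt{2 r} = 2 \sqrt{2} \sqrt{r}$)
$y{\left(T \right)} = 24$ ($y{\left(T \right)} = \left(-12\right) \left(-2\right) = 24$)
$l{\left(12,2 \right)} w{\left(13 \right)} + y{\left(q{\left(4 \right)} \right)} = 2 \sqrt{2} \sqrt{12} \cdot 13 \left(1 + 2 \cdot 13\right) + 24 = 2 \sqrt{2} \cdot 2 \sqrt{3} \cdot 13 \left(1 + 26\right) + 24 = 4 \sqrt{6} \cdot 13 \cdot 27 + 24 = 4 \sqrt{6} \cdot 351 + 24 = 1404 \sqrt{6} + 24 = 24 + 1404 \sqrt{6}$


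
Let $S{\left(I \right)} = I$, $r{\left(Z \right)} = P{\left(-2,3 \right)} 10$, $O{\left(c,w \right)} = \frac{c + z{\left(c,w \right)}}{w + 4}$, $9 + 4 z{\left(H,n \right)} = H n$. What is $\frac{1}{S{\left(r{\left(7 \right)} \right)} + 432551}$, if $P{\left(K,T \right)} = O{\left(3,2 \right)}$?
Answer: $\frac{4}{1730219} \approx 2.3118 \cdot 10^{-6}$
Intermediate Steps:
$z{\left(H,n \right)} = - \frac{9}{4} + \frac{H n}{4}$
$O{\left(c,w \right)} = \frac{- \frac{9}{4} + c + \frac{c w}{4}}{4 + w}$ ($O{\left(c,w \right)} = \frac{c + \left(- \frac{9}{4} + \frac{c w}{4}\right)}{w + 4} = \frac{- \frac{9}{4} + c + \frac{c w}{4}}{4 + w}$)
$P{\left(K,T \right)} = \frac{3}{8}$ ($P{\left(K,T \right)} = \frac{-9 + 4 \cdot 3 + 3 \cdot 2}{4 \left(4 + 2\right)} = \frac{-9 + 12 + 6}{4 \cdot 6} = \frac{1}{4} \cdot \frac{1}{6} \cdot 9 = \frac{3}{8}$)
$r{\left(Z \right)} = \frac{15}{4}$ ($r{\left(Z \right)} = \frac{3}{8} \cdot 10 = \frac{15}{4}$)
$\frac{1}{S{\left(r{\left(7 \right)} \right)} + 432551} = \frac{1}{\frac{15}{4} + 432551} = \frac{1}{\frac{1730219}{4}} = \frac{4}{1730219}$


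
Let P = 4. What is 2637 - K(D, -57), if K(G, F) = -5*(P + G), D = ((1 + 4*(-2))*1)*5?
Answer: 2482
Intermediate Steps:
D = -35 (D = ((1 - 8)*1)*5 = -7*1*5 = -7*5 = -35)
K(G, F) = -20 - 5*G (K(G, F) = -5*(4 + G) = -20 - 5*G)
2637 - K(D, -57) = 2637 - (-20 - 5*(-35)) = 2637 - (-20 + 175) = 2637 - 1*155 = 2637 - 155 = 2482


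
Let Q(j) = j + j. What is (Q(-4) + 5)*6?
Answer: -18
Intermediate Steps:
Q(j) = 2*j
(Q(-4) + 5)*6 = (2*(-4) + 5)*6 = (-8 + 5)*6 = -3*6 = -18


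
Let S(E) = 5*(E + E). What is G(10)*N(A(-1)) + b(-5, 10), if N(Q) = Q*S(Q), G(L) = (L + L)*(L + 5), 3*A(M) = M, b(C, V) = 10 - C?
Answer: 1045/3 ≈ 348.33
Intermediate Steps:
S(E) = 10*E (S(E) = 5*(2*E) = 10*E)
A(M) = M/3
G(L) = 2*L*(5 + L) (G(L) = (2*L)*(5 + L) = 2*L*(5 + L))
N(Q) = 10*Q**2 (N(Q) = Q*(10*Q) = 10*Q**2)
G(10)*N(A(-1)) + b(-5, 10) = (2*10*(5 + 10))*(10*((1/3)*(-1))**2) + (10 - 1*(-5)) = (2*10*15)*(10*(-1/3)**2) + (10 + 5) = 300*(10*(1/9)) + 15 = 300*(10/9) + 15 = 1000/3 + 15 = 1045/3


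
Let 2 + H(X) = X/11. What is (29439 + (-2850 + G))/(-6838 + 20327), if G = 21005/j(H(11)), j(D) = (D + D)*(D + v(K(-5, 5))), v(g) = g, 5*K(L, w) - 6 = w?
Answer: 214043/161868 ≈ 1.3223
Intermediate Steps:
H(X) = -2 + X/11
K(L, w) = 6/5 + w/5
j(D) = 2*D*(11/5 + D) (j(D) = (D + D)*(D + (6/5 + (⅕)*5)) = (2*D)*(D + (6/5 + 1)) = (2*D)*(D + 11/5) = (2*D)*(11/5 + D) = 2*D*(11/5 + D))
G = -105025/12 (G = 21005/((2*(-2 + (1/11)*11)*(11 + 5*(-2 + (1/11)*11))/5)) = 21005/((2*(-2 + 1)*(11 + 5*(-2 + 1))/5)) = 21005/(((⅖)*(-1)*(11 + 5*(-1)))) = 21005/(((⅖)*(-1)*(11 - 5))) = 21005/(((⅖)*(-1)*6)) = 21005/(-12/5) = 21005*(-5/12) = -105025/12 ≈ -8752.1)
(29439 + (-2850 + G))/(-6838 + 20327) = (29439 + (-2850 - 105025/12))/(-6838 + 20327) = (29439 - 139225/12)/13489 = (214043/12)*(1/13489) = 214043/161868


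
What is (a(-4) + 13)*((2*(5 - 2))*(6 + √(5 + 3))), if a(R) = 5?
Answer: 648 + 216*√2 ≈ 953.47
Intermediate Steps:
(a(-4) + 13)*((2*(5 - 2))*(6 + √(5 + 3))) = (5 + 13)*((2*(5 - 2))*(6 + √(5 + 3))) = 18*((2*3)*(6 + √8)) = 18*(6*(6 + 2*√2)) = 18*(36 + 12*√2) = 648 + 216*√2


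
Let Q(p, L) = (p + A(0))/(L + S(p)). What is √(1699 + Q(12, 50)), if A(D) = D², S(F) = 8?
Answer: √1429033/29 ≈ 41.221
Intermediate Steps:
Q(p, L) = p/(8 + L) (Q(p, L) = (p + 0²)/(L + 8) = (p + 0)/(8 + L) = p/(8 + L))
√(1699 + Q(12, 50)) = √(1699 + 12/(8 + 50)) = √(1699 + 12/58) = √(1699 + 12*(1/58)) = √(1699 + 6/29) = √(49277/29) = √1429033/29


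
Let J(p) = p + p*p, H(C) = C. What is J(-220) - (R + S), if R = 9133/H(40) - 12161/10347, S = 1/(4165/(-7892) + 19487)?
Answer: 1017391047878447237/21216487492440 ≈ 47953.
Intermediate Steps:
J(p) = p + p**2
S = 7892/153787239 (S = 1/(4165*(-1/7892) + 19487) = 1/(-4165/7892 + 19487) = 1/(153787239/7892) = 7892/153787239 ≈ 5.1318e-5)
R = 94012711/413880 (R = 9133/40 - 12161/10347 = 94012711/413880 ≈ 227.15)
J(-220) - (R + S) = -220*(1 - 220) - (94012711/413880 + 7892/153787239) = -220*(-219) - 1*4819319507311963/21216487492440 = 48180 - 4819319507311963/21216487492440 = 1017391047878447237/21216487492440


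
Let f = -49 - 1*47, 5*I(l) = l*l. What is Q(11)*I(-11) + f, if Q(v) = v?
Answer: 851/5 ≈ 170.20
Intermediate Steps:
I(l) = l**2/5 (I(l) = (l*l)/5 = l**2/5)
f = -96 (f = -49 - 47 = -96)
Q(11)*I(-11) + f = 11*((1/5)*(-11)**2) - 96 = 11*((1/5)*121) - 96 = 11*(121/5) - 96 = 1331/5 - 96 = 851/5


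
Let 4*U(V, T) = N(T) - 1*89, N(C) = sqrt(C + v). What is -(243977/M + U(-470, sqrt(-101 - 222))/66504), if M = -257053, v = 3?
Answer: 64924663349/68380210848 - sqrt(3 + I*sqrt(323))/266016 ≈ 0.94945 - 1.037e-5*I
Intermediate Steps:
N(C) = sqrt(3 + C) (N(C) = sqrt(C + 3) = sqrt(3 + C))
U(V, T) = -89/4 + sqrt(3 + T)/4 (U(V, T) = (sqrt(3 + T) - 1*89)/4 = (sqrt(3 + T) - 89)/4 = (-89 + sqrt(3 + T))/4 = -89/4 + sqrt(3 + T)/4)
-(243977/M + U(-470, sqrt(-101 - 222))/66504) = -(243977/(-257053) + (-89/4 + sqrt(3 + sqrt(-101 - 222))/4)/66504) = -(243977*(-1/257053) + (-89/4 + sqrt(3 + sqrt(-323))/4)*(1/66504)) = -(-243977/257053 + (-89/4 + sqrt(3 + I*sqrt(323))/4)*(1/66504)) = -(-243977/257053 + (-89/266016 + sqrt(3 + I*sqrt(323))/266016)) = -(-64924663349/68380210848 + sqrt(3 + I*sqrt(323))/266016) = 64924663349/68380210848 - sqrt(3 + I*sqrt(323))/266016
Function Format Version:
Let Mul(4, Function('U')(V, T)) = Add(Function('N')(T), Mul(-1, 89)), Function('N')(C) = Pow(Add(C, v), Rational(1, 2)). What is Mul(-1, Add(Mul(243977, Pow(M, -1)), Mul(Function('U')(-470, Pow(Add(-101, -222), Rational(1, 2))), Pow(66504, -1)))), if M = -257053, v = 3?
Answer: Add(Rational(64924663349, 68380210848), Mul(Rational(-1, 266016), Pow(Add(3, Mul(I, Pow(323, Rational(1, 2)))), Rational(1, 2)))) ≈ Add(0.94945, Mul(-1.0370e-5, I))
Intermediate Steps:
Function('N')(C) = Pow(Add(3, C), Rational(1, 2)) (Function('N')(C) = Pow(Add(C, 3), Rational(1, 2)) = Pow(Add(3, C), Rational(1, 2)))
Function('U')(V, T) = Add(Rational(-89, 4), Mul(Rational(1, 4), Pow(Add(3, T), Rational(1, 2)))) (Function('U')(V, T) = Mul(Rational(1, 4), Add(Pow(Add(3, T), Rational(1, 2)), Mul(-1, 89))) = Mul(Rational(1, 4), Add(Pow(Add(3, T), Rational(1, 2)), -89)) = Mul(Rational(1, 4), Add(-89, Pow(Add(3, T), Rational(1, 2)))) = Add(Rational(-89, 4), Mul(Rational(1, 4), Pow(Add(3, T), Rational(1, 2)))))
Mul(-1, Add(Mul(243977, Pow(M, -1)), Mul(Function('U')(-470, Pow(Add(-101, -222), Rational(1, 2))), Pow(66504, -1)))) = Mul(-1, Add(Mul(243977, Pow(-257053, -1)), Mul(Add(Rational(-89, 4), Mul(Rational(1, 4), Pow(Add(3, Pow(Add(-101, -222), Rational(1, 2))), Rational(1, 2)))), Pow(66504, -1)))) = Mul(-1, Add(Mul(243977, Rational(-1, 257053)), Mul(Add(Rational(-89, 4), Mul(Rational(1, 4), Pow(Add(3, Pow(-323, Rational(1, 2))), Rational(1, 2)))), Rational(1, 66504)))) = Mul(-1, Add(Rational(-243977, 257053), Mul(Add(Rational(-89, 4), Mul(Rational(1, 4), Pow(Add(3, Mul(I, Pow(323, Rational(1, 2)))), Rational(1, 2)))), Rational(1, 66504)))) = Mul(-1, Add(Rational(-243977, 257053), Add(Rational(-89, 266016), Mul(Rational(1, 266016), Pow(Add(3, Mul(I, Pow(323, Rational(1, 2)))), Rational(1, 2)))))) = Mul(-1, Add(Rational(-64924663349, 68380210848), Mul(Rational(1, 266016), Pow(Add(3, Mul(I, Pow(323, Rational(1, 2)))), Rational(1, 2))))) = Add(Rational(64924663349, 68380210848), Mul(Rational(-1, 266016), Pow(Add(3, Mul(I, Pow(323, Rational(1, 2)))), Rational(1, 2))))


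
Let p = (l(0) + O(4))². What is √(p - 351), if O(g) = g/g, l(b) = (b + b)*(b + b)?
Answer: 5*I*√14 ≈ 18.708*I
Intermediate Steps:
l(b) = 4*b² (l(b) = (2*b)*(2*b) = 4*b²)
O(g) = 1
p = 1 (p = (4*0² + 1)² = (4*0 + 1)² = (0 + 1)² = 1² = 1)
√(p - 351) = √(1 - 351) = √(-350) = 5*I*√14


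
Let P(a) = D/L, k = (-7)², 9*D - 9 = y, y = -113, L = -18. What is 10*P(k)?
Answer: 520/81 ≈ 6.4198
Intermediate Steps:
D = -104/9 (D = 1 + (⅑)*(-113) = 1 - 113/9 = -104/9 ≈ -11.556)
k = 49
P(a) = 52/81 (P(a) = -104/9/(-18) = -104/9*(-1/18) = 52/81)
10*P(k) = 10*(52/81) = 520/81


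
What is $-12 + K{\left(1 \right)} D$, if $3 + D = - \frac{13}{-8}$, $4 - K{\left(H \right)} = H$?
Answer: $- \frac{129}{8} \approx -16.125$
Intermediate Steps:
$K{\left(H \right)} = 4 - H$
$D = - \frac{11}{8}$ ($D = -3 - \frac{13}{-8} = -3 - - \frac{13}{8} = -3 + \frac{13}{8} = - \frac{11}{8} \approx -1.375$)
$-12 + K{\left(1 \right)} D = -12 + \left(4 - 1\right) \left(- \frac{11}{8}\right) = -12 + 3 \left(- \frac{11}{8}\right) = -12 - \frac{33}{8} = - \frac{129}{8}$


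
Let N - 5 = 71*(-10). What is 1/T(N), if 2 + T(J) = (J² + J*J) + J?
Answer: 1/993343 ≈ 1.0067e-6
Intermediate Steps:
N = -705 (N = 5 + 71*(-10) = 5 - 710 = -705)
T(J) = -2 + J + 2*J² (T(J) = -2 + ((J² + J*J) + J) = -2 + ((J² + J²) + J) = -2 + (2*J² + J) = -2 + (J + 2*J²) = -2 + J + 2*J²)
1/T(N) = 1/(-2 - 705 + 2*(-705)²) = 1/(-2 - 705 + 2*497025) = 1/(-2 - 705 + 994050) = 1/993343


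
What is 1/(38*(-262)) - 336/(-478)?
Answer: 1672369/2379484 ≈ 0.70283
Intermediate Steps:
1/(38*(-262)) - 336/(-478) = (1/38)*(-1/262) - 336*(-1/478) = -1/9956 + 168/239 = 1672369/2379484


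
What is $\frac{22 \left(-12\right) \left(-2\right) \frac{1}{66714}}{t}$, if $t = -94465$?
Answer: $- \frac{88}{1050356335} \approx -8.3781 \cdot 10^{-8}$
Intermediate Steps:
$\frac{22 \left(-12\right) \left(-2\right) \frac{1}{66714}}{t} = \frac{22 \left(-12\right) \left(-2\right) \frac{1}{66714}}{-94465} = \left(-264\right) \left(-2\right) \frac{1}{66714} \left(- \frac{1}{94465}\right) = 528 \cdot \frac{1}{66714} \left(- \frac{1}{94465}\right) = \frac{88}{11119} \left(- \frac{1}{94465}\right) = - \frac{88}{1050356335}$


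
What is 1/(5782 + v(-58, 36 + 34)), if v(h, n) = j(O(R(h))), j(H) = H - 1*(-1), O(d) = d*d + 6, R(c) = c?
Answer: 1/9153 ≈ 0.00010925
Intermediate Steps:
O(d) = 6 + d² (O(d) = d² + 6 = 6 + d²)
j(H) = 1 + H (j(H) = H + 1 = 1 + H)
v(h, n) = 7 + h² (v(h, n) = 1 + (6 + h²) = 7 + h²)
1/(5782 + v(-58, 36 + 34)) = 1/(5782 + (7 + (-58)²)) = 1/(5782 + (7 + 3364)) = 1/(5782 + 3371) = 1/9153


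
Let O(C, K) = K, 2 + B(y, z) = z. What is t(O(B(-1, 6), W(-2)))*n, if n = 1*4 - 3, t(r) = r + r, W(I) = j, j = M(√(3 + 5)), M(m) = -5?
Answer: -10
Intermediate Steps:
B(y, z) = -2 + z
j = -5
W(I) = -5
t(r) = 2*r
n = 1 (n = 4 - 3 = 1)
t(O(B(-1, 6), W(-2)))*n = (2*(-5))*1 = -10*1 = -10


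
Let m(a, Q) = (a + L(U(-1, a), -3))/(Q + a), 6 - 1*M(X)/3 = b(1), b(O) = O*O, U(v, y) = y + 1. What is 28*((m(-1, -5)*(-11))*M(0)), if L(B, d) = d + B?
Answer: -3080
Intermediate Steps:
U(v, y) = 1 + y
b(O) = O²
L(B, d) = B + d
M(X) = 15 (M(X) = 18 - 3*1² = 18 - 3*1 = 18 - 3 = 15)
m(a, Q) = (-2 + 2*a)/(Q + a) (m(a, Q) = (a + ((1 + a) - 3))/(Q + a) = (a + (-2 + a))/(Q + a) = (-2 + 2*a)/(Q + a))
28*((m(-1, -5)*(-11))*M(0)) = 28*(((2*(-1 - 1)/(-5 - 1))*(-11))*15) = 28*(((2*(-2)/(-6))*(-11))*15) = 28*(((2*(-⅙)*(-2))*(-11))*15) = 28*(((⅔)*(-11))*15) = 28*(-22/3*15) = 28*(-110) = -3080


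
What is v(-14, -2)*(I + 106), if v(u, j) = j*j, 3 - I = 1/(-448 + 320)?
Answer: 13953/32 ≈ 436.03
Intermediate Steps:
I = 385/128 (I = 3 - 1/(-448 + 320) = 3 - 1/(-128) = 3 - 1*(-1/128) = 3 + 1/128 = 385/128 ≈ 3.0078)
v(u, j) = j**2
v(-14, -2)*(I + 106) = (-2)**2*(385/128 + 106) = 4*(13953/128) = 13953/32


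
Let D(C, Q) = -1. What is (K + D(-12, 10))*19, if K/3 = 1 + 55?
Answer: 3173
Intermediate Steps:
K = 168 (K = 3*(1 + 55) = 3*56 = 168)
(K + D(-12, 10))*19 = (168 - 1)*19 = 167*19 = 3173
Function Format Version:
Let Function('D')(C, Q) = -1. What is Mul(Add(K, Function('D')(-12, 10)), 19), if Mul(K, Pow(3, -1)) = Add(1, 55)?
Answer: 3173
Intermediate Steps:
K = 168 (K = Mul(3, Add(1, 55)) = Mul(3, 56) = 168)
Mul(Add(K, Function('D')(-12, 10)), 19) = Mul(Add(168, -1), 19) = Mul(167, 19) = 3173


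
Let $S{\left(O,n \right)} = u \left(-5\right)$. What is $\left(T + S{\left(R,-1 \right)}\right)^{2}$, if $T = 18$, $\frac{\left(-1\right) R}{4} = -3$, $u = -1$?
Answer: $529$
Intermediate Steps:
$R = 12$ ($R = \left(-4\right) \left(-3\right) = 12$)
$S{\left(O,n \right)} = 5$ ($S{\left(O,n \right)} = \left(-1\right) \left(-5\right) = 5$)
$\left(T + S{\left(R,-1 \right)}\right)^{2} = \left(18 + 5\right)^{2} = 23^{2} = 529$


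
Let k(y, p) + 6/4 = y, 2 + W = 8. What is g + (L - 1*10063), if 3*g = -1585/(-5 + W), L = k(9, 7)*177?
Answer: -55583/6 ≈ -9263.8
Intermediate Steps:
W = 6 (W = -2 + 8 = 6)
k(y, p) = -3/2 + y
L = 2655/2 (L = (-3/2 + 9)*177 = (15/2)*177 = 2655/2 ≈ 1327.5)
g = -1585/3 (g = (-1585/(-5 + 6))/3 = (-1585/1)/3 = (1*(-1585))/3 = (⅓)*(-1585) = -1585/3 ≈ -528.33)
g + (L - 1*10063) = -1585/3 + (2655/2 - 1*10063) = -1585/3 + (2655/2 - 10063) = -1585/3 - 17471/2 = -55583/6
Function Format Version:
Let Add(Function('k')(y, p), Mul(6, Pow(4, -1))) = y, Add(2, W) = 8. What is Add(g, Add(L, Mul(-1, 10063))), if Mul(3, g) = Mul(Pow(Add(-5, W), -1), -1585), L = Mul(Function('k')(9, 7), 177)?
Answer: Rational(-55583, 6) ≈ -9263.8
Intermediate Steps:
W = 6 (W = Add(-2, 8) = 6)
Function('k')(y, p) = Add(Rational(-3, 2), y)
L = Rational(2655, 2) (L = Mul(Add(Rational(-3, 2), 9), 177) = Mul(Rational(15, 2), 177) = Rational(2655, 2) ≈ 1327.5)
g = Rational(-1585, 3) (g = Mul(Rational(1, 3), Mul(Pow(Add(-5, 6), -1), -1585)) = Mul(Rational(1, 3), Mul(Pow(1, -1), -1585)) = Mul(Rational(1, 3), Mul(1, -1585)) = Mul(Rational(1, 3), -1585) = Rational(-1585, 3) ≈ -528.33)
Add(g, Add(L, Mul(-1, 10063))) = Add(Rational(-1585, 3), Add(Rational(2655, 2), Mul(-1, 10063))) = Add(Rational(-1585, 3), Add(Rational(2655, 2), -10063)) = Add(Rational(-1585, 3), Rational(-17471, 2)) = Rational(-55583, 6)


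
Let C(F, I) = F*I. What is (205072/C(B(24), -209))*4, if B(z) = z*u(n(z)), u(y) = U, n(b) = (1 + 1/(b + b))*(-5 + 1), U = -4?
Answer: 25634/627 ≈ 40.884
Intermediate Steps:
n(b) = -4 - 2/b (n(b) = (1 + 1/(2*b))*(-4) = -4 - 2/b)
u(y) = -4
B(z) = -4*z (B(z) = z*(-4) = -4*z)
(205072/C(B(24), -209))*4 = (205072/((-4*24*(-209))))*4 = (205072/((-96*(-209))))*4 = (205072/20064)*4 = (205072*(1/20064))*4 = (12817/1254)*4 = 25634/627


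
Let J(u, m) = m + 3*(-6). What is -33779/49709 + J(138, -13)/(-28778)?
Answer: -970551083/1430525602 ≈ -0.67846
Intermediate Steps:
J(u, m) = -18 + m (J(u, m) = m - 18 = -18 + m)
-33779/49709 + J(138, -13)/(-28778) = -33779/49709 + (-18 - 13)/(-28778) = -33779*1/49709 - 31*(-1/28778) = -33779/49709 + 31/28778 = -970551083/1430525602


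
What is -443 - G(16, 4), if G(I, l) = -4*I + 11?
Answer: -390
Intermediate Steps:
G(I, l) = 11 - 4*I
-443 - G(16, 4) = -443 - (11 - 4*16) = -443 - (11 - 64) = -443 - 1*(-53) = -443 + 53 = -390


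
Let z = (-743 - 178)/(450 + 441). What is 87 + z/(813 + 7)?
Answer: 21187673/243540 ≈ 86.999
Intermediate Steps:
z = -307/297 (z = -921/891 = -921*1/891 = -307/297 ≈ -1.0337)
87 + z/(813 + 7) = 87 - 307/297/(813 + 7) = 87 - 307/297/820 = 87 + (1/820)*(-307/297) = 87 - 307/243540 = 21187673/243540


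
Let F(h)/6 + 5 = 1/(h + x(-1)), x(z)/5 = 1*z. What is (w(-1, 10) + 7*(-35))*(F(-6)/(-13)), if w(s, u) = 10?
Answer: -78960/143 ≈ -552.17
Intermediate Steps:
x(z) = 5*z (x(z) = 5*(1*z) = 5*z)
F(h) = -30 + 6/(-5 + h) (F(h) = -30 + 6/(h + 5*(-1)) = -30 + 6/(h - 5) = -30 + 6/(-5 + h))
(w(-1, 10) + 7*(-35))*(F(-6)/(-13)) = (10 + 7*(-35))*((6*(26 - 5*(-6))/(-5 - 6))/(-13)) = (10 - 245)*((6*(26 + 30)/(-11))*(-1/13)) = -235*6*(-1/11)*56*(-1)/13 = -(-78960)*(-1)/(11*13) = -235*336/143 = -78960/143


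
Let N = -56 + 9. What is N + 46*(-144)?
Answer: -6671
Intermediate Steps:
N = -47
N + 46*(-144) = -47 + 46*(-144) = -47 - 6624 = -6671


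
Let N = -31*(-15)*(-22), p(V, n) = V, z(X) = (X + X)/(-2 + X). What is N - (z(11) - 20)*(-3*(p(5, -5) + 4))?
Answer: -10704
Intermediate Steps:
z(X) = 2*X/(-2 + X) (z(X) = (2*X)/(-2 + X) = 2*X/(-2 + X))
N = -10230 (N = 465*(-22) = -10230)
N - (z(11) - 20)*(-3*(p(5, -5) + 4)) = -10230 - (2*11/(-2 + 11) - 20)*(-3*(5 + 4)) = -10230 - (2*11/9 - 20)*(-3*9) = -10230 - (2*11*(1/9) - 20)*(-27) = -10230 - (22/9 - 20)*(-27) = -10230 - (-158)*(-27)/9 = -10230 - 1*474 = -10230 - 474 = -10704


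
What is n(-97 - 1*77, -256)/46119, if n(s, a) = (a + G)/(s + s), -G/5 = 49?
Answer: 167/5349804 ≈ 3.1216e-5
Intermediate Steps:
G = -245 (G = -5*49 = -245)
n(s, a) = (-245 + a)/(2*s) (n(s, a) = (a - 245)/(s + s) = (-245 + a)/((2*s)) = (-245 + a)*(1/(2*s)) = (-245 + a)/(2*s))
n(-97 - 1*77, -256)/46119 = ((-245 - 256)/(2*(-97 - 1*77)))/46119 = ((½)*(-501)/(-97 - 77))*(1/46119) = ((½)*(-501)/(-174))*(1/46119) = ((½)*(-1/174)*(-501))*(1/46119) = (167/116)*(1/46119) = 167/5349804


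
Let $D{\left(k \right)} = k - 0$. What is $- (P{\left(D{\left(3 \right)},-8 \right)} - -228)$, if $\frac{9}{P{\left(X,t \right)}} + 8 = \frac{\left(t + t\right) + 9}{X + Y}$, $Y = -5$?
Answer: $-226$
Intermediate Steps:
$D{\left(k \right)} = k$ ($D{\left(k \right)} = k + 0 = k$)
$P{\left(X,t \right)} = \frac{9}{-8 + \frac{9 + 2 t}{-5 + X}}$ ($P{\left(X,t \right)} = \frac{9}{-8 + \frac{\left(t + t\right) + 9}{X - 5}} = \frac{9}{-8 + \frac{2 t + 9}{-5 + X}} = \frac{9}{-8 + \frac{9 + 2 t}{-5 + X}}$)
$- (P{\left(D{\left(3 \right)},-8 \right)} - -228) = - (\frac{9 \left(-5 + 3\right)}{49 - 24 + 2 \left(-8\right)} - -228) = - (9 \frac{1}{49 - 24 - 16} \left(-2\right) + 228) = - (9 \cdot \frac{1}{9} \left(-2\right) + 228) = - (-2 + 228) = \left(-1\right) 226 = -226$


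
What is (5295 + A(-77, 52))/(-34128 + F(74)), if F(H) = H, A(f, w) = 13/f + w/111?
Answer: -22629463/145529769 ≈ -0.15550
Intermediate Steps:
A(f, w) = 13/f + w/111 (A(f, w) = 13/f + w*(1/111) = 13/f + w/111)
(5295 + A(-77, 52))/(-34128 + F(74)) = (5295 + (13/(-77) + (1/111)*52))/(-34128 + 74) = (5295 + (13*(-1/77) + 52/111))/(-34054) = (5295 + (-13/77 + 52/111))*(-1/34054) = (5295 + 2561/8547)*(-1/34054) = (45258926/8547)*(-1/34054) = -22629463/145529769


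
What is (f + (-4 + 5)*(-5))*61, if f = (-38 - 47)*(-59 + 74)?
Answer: -78080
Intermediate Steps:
f = -1275 (f = -85*15 = -1275)
(f + (-4 + 5)*(-5))*61 = (-1275 + (-4 + 5)*(-5))*61 = (-1275 + 1*(-5))*61 = (-1275 - 5)*61 = -1280*61 = -78080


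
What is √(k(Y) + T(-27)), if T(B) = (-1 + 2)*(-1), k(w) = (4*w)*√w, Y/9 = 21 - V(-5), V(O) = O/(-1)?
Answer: √6911 ≈ 83.132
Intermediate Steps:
V(O) = -O (V(O) = O*(-1) = -O)
Y = 144 (Y = 9*(21 - (-1)*(-5)) = 9*(21 - 1*5) = 9*(21 - 5) = 9*16 = 144)
k(w) = 4*w^(3/2)
T(B) = -1 (T(B) = 1*(-1) = -1)
√(k(Y) + T(-27)) = √(4*144^(3/2) - 1) = √(4*1728 - 1) = √(6912 - 1) = √6911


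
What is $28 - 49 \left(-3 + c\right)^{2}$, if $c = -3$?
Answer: $-1736$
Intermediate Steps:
$28 - 49 \left(-3 + c\right)^{2} = 28 - 49 \left(-3 - 3\right)^{2} = 28 - 49 \left(-6\right)^{2} = 28 - 1764 = -1736$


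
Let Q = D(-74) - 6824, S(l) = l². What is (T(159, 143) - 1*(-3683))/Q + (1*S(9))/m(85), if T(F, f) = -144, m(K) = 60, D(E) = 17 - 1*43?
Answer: 11417/13700 ≈ 0.83336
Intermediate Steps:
D(E) = -26 (D(E) = 17 - 43 = -26)
Q = -6850 (Q = -26 - 6824 = -6850)
(T(159, 143) - 1*(-3683))/Q + (1*S(9))/m(85) = (-144 - 1*(-3683))/(-6850) + (1*9²)/60 = (-144 + 3683)*(-1/6850) + (1*81)*(1/60) = 3539*(-1/6850) + 81*(1/60) = -3539/6850 + 27/20 = 11417/13700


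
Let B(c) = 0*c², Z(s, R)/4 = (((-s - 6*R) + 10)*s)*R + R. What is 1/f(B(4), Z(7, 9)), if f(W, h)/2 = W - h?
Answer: 1/25632 ≈ 3.9014e-5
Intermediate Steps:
Z(s, R) = 4*R + 4*R*s*(10 - s - 6*R) (Z(s, R) = 4*((((-s - 6*R) + 10)*s)*R + R) = 4*(((10 - s - 6*R)*s)*R + R) = 4*((s*(10 - s - 6*R))*R + R) = 4*(R*s*(10 - s - 6*R) + R) = 4*(R + R*s*(10 - s - 6*R)) = 4*R + 4*R*s*(10 - s - 6*R))
B(c) = 0
f(W, h) = -2*h + 2*W (f(W, h) = 2*(W - h) = -2*h + 2*W)
1/f(B(4), Z(7, 9)) = 1/(-8*9*(1 - 1*7² + 10*7 - 6*9*7) + 2*0) = 1/(-8*9*(1 - 1*49 + 70 - 378) + 0) = 1/(-8*9*(1 - 49 + 70 - 378) + 0) = 1/(-8*9*(-356) + 0) = 1/(-2*(-12816) + 0) = 1/(25632 + 0) = 1/25632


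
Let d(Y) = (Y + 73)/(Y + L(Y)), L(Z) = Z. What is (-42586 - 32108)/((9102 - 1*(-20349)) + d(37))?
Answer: -1381839/544871 ≈ -2.5361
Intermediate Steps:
d(Y) = (73 + Y)/(2*Y) (d(Y) = (Y + 73)/(Y + Y) = (73 + Y)/((2*Y)) = (73 + Y)*(1/(2*Y)) = (73 + Y)/(2*Y))
(-42586 - 32108)/((9102 - 1*(-20349)) + d(37)) = (-42586 - 32108)/((9102 - 1*(-20349)) + (½)*(73 + 37)/37) = -74694/((9102 + 20349) + (½)*(1/37)*110) = -74694/(29451 + 55/37) = -74694/1089742/37 = -74694*37/1089742 = -1381839/544871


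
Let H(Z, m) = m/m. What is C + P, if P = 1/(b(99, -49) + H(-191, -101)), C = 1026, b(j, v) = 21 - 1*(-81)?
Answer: 105679/103 ≈ 1026.0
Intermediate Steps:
b(j, v) = 102 (b(j, v) = 21 + 81 = 102)
H(Z, m) = 1
P = 1/103 (P = 1/(102 + 1) = 1/103 ≈ 0.0097087)
C + P = 1026 + 1/103 = 105679/103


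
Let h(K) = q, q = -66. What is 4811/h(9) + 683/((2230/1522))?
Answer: 28940093/73590 ≈ 393.26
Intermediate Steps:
h(K) = -66
4811/h(9) + 683/((2230/1522)) = 4811/(-66) + 683/((2230/1522)) = 4811*(-1/66) + 683/((2230*(1/1522))) = -4811/66 + 683/(1115/761) = -4811/66 + 683*(761/1115) = -4811/66 + 519763/1115 = 28940093/73590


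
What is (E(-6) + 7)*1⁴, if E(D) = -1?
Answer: 6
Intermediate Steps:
(E(-6) + 7)*1⁴ = (-1 + 7)*1⁴ = 6*1 = 6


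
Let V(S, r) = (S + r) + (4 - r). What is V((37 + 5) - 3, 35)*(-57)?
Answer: -2451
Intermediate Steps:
V(S, r) = 4 + S
V((37 + 5) - 3, 35)*(-57) = (4 + ((37 + 5) - 3))*(-57) = (4 + (42 - 3))*(-57) = (4 + 39)*(-57) = 43*(-57) = -2451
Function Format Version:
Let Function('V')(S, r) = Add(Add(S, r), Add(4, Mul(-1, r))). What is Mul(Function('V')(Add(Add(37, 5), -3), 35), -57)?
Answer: -2451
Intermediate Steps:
Function('V')(S, r) = Add(4, S)
Mul(Function('V')(Add(Add(37, 5), -3), 35), -57) = Mul(Add(4, Add(Add(37, 5), -3)), -57) = Mul(Add(4, Add(42, -3)), -57) = Mul(Add(4, 39), -57) = Mul(43, -57) = -2451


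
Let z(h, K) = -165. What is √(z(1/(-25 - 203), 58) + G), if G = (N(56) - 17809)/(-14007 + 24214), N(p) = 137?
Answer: I*√17370548189/10207 ≈ 12.912*I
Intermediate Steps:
G = -17672/10207 (G = (137 - 17809)/(-14007 + 24214) = -17672/10207 ≈ -1.7314)
√(z(1/(-25 - 203), 58) + G) = √(-165 - 17672/10207) = √(-1701827/10207) = I*√17370548189/10207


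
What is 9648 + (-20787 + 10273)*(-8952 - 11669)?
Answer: 216818842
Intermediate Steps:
9648 + (-20787 + 10273)*(-8952 - 11669) = 9648 - 10514*(-20621) = 9648 + 216809194 = 216818842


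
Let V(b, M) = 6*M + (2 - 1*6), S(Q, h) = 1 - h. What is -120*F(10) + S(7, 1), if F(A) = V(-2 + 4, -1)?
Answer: 1200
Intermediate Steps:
V(b, M) = -4 + 6*M (V(b, M) = 6*M + (2 - 6) = 6*M - 4 = -4 + 6*M)
F(A) = -10 (F(A) = -4 + 6*(-1) = -4 - 6 = -10)
-120*F(10) + S(7, 1) = -120*(-10) + (1 - 1*1) = 1200 + (1 - 1) = 1200 + 0 = 1200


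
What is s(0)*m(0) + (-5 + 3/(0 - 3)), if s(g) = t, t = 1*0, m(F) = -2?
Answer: -6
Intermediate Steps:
t = 0
s(g) = 0
s(0)*m(0) + (-5 + 3/(0 - 3)) = 0*(-2) + (-5 + 3/(0 - 3)) = 0 + (-5 + 3/(-3)) = 0 + (-5 - ⅓*3) = 0 + (-5 - 1) = 0 - 6 = -6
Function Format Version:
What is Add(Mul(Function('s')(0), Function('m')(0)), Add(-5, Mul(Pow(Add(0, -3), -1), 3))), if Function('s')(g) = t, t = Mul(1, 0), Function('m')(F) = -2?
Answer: -6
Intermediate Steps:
t = 0
Function('s')(g) = 0
Add(Mul(Function('s')(0), Function('m')(0)), Add(-5, Mul(Pow(Add(0, -3), -1), 3))) = Add(Mul(0, -2), Add(-5, Mul(Pow(Add(0, -3), -1), 3))) = Add(0, Add(-5, Mul(Pow(-3, -1), 3))) = Add(0, Add(-5, Mul(Rational(-1, 3), 3))) = Add(0, Add(-5, -1)) = Add(0, -6) = -6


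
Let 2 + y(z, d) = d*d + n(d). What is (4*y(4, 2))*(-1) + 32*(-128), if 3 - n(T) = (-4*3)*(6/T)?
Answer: -4260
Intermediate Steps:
n(T) = 3 + 72/T (n(T) = 3 - (-4*3)*6/T = 3 - (-12)*6/T = 3 - (-72)/T = 3 + 72/T)
y(z, d) = 1 + d² + 72/d (y(z, d) = -2 + (d*d + (3 + 72/d)) = -2 + (d² + (3 + 72/d)) = -2 + (3 + d² + 72/d) = 1 + d² + 72/d)
(4*y(4, 2))*(-1) + 32*(-128) = (4*((72 + 2 + 2³)/2))*(-1) + 32*(-128) = (4*((72 + 2 + 8)/2))*(-1) - 4096 = (4*((½)*82))*(-1) - 4096 = (4*41)*(-1) - 4096 = 164*(-1) - 4096 = -164 - 4096 = -4260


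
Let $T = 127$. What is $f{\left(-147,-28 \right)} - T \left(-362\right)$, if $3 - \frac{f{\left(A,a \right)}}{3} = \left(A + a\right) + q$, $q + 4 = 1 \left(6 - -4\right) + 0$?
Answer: $46490$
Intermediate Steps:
$q = 6$ ($q = -4 + \left(1 \left(6 - -4\right) + 0\right) = -4 + \left(1 \left(6 + 4\right) + 0\right) = -4 + \left(1 \cdot 10 + 0\right) = -4 + \left(10 + 0\right) = -4 + 10 = 6$)
$f{\left(A,a \right)} = -9 - 3 A - 3 a$ ($f{\left(A,a \right)} = 9 - 3 \left(\left(A + a\right) + 6\right) = 9 - 3 \left(6 + A + a\right) = 9 - \left(18 + 3 A + 3 a\right) = -9 - 3 A - 3 a$)
$f{\left(-147,-28 \right)} - T \left(-362\right) = \left(-9 - -441 - -84\right) - 127 \left(-362\right) = \left(-9 + 441 + 84\right) - -45974 = 516 + 45974 = 46490$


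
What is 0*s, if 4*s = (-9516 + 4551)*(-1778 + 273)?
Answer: 0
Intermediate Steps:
s = 7472325/4 (s = ((-9516 + 4551)*(-1778 + 273))/4 = (-4965*(-1505))/4 = (¼)*7472325 = 7472325/4 ≈ 1.8681e+6)
0*s = 0*(7472325/4) = 0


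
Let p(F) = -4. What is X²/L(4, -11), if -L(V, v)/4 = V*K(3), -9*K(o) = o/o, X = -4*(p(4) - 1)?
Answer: 225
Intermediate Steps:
X = 20 (X = -4*(-4 - 1) = -4*(-5) = 20)
K(o) = -⅑ (K(o) = -o/(9*o) = -⅑*1 = -⅑)
L(V, v) = 4*V/9 (L(V, v) = -4*V*(-1)/9 = -(-4)*V/9 = 4*V/9)
X²/L(4, -11) = 20²/(((4/9)*4)) = 400/(16/9) = 400*(9/16) = 225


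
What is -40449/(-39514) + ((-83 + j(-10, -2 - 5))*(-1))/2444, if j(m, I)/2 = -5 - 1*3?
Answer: 51384621/48286108 ≈ 1.0642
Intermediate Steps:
j(m, I) = -16 (j(m, I) = 2*(-5 - 1*3) = 2*(-5 - 3) = 2*(-8) = -16)
-40449/(-39514) + ((-83 + j(-10, -2 - 5))*(-1))/2444 = -40449/(-39514) + ((-83 - 16)*(-1))/2444 = -40449*(-1/39514) - 99*(-1)*(1/2444) = 40449/39514 + 99*(1/2444) = 40449/39514 + 99/2444 = 51384621/48286108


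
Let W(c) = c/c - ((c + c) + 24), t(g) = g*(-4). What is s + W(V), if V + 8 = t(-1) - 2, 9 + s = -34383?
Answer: -34403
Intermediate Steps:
s = -34392 (s = -9 - 34383 = -34392)
t(g) = -4*g
V = -6 (V = -8 + (-4*(-1) - 2) = -8 + (4 - 2) = -8 + 2 = -6)
W(c) = -23 - 2*c (W(c) = 1 - (2*c + 24) = 1 - (24 + 2*c) = 1 + (-24 - 2*c) = -23 - 2*c)
s + W(V) = -34392 + (-23 - 2*(-6)) = -34392 + (-23 + 12) = -34392 - 11 = -34403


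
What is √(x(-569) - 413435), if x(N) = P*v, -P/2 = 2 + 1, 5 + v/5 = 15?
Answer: I*√413735 ≈ 643.22*I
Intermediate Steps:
v = 50 (v = -25 + 5*15 = -25 + 75 = 50)
P = -6 (P = -2*(2 + 1) = -2*3 = -6)
x(N) = -300 (x(N) = -6*50 = -300)
√(x(-569) - 413435) = √(-300 - 413435) = √(-413735) = I*√413735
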